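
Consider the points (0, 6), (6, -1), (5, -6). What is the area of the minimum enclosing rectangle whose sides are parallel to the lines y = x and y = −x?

59.5

In coordinates u = x + y, v = x − y the rectangle is axis-aligned; the map (x,y)→(u,v) scales areas by 2.
u-values: 6, 5, -1; range = 6 − (-1) = 7.
v-values: -6, 7, 11; range = 11 − (-6) = 17.
Area = (7 × 17) / 2 = 59.5.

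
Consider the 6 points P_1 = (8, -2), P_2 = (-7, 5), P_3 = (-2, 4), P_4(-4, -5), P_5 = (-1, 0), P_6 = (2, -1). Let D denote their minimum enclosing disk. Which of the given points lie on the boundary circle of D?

P_1, P_2

By Welzl's lemma the MEC is supported by two points (diametrically opposite) or three points (on a circumcircle).
The farthest pair is P_1–P_2 with squared distance 274. The circle on this segment as diameter has centre (0.5, 1.5) and r² = 274/4 = 68.5.
Check P_3: distance² to centre = 12.5 ≤ 68.5, so it lies inside.
All remaining points lie in this disk, and no smaller disk contains both endpoints, so this is the minimum enclosing circle.
The points at distance exactly r from the centre are P_1, P_2 — 2 points.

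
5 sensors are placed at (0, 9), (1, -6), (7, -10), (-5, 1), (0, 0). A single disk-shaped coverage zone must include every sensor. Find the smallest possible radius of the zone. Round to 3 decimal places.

10.124

A smallest enclosing disk is always determined by at most three of the input points on its boundary.
The farthest pair is (0, 9)–(7, -10) with squared distance 410. The circle on this segment as diameter has centre (3.5, -0.5) and r² = 410/4 = 102.5.
Check (1, -6): distance² to centre = 36.5 ≤ 102.5, so it lies inside.
All remaining points lie in this disk, and no smaller disk contains both endpoints, so this is the minimum enclosing circle.
r = √(102.5) ≈ 10.124.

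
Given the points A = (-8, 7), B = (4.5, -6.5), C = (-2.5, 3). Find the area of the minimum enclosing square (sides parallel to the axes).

The bounding box has width 12.5 and height 13.5.
An axis-aligned square enclosing the set must have side ≥ max(width, height).
So the minimum side is max(12.5, 13.5) = 13.5.
Area = 13.5² = 182.25.

182.25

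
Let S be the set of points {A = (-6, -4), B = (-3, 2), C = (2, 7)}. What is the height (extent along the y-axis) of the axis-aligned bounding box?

max y = 7, min y = -4, so height = 11.

11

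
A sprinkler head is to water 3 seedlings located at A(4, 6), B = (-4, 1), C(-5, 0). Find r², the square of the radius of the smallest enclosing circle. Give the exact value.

29.25

Side lengths²: AB² = 89, AC² = 117, BC² = 2.
Since AC² = 117 ≥ 89 + 2 = 91, the angle opposite AC is not acute, so the smallest enclosing circle has AC as diameter.
Centre = midpoint of AC = (-0.5, 3), r² = 117/4 = 29.25.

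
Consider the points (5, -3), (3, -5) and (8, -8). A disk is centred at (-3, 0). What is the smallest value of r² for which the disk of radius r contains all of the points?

185

The required radius is the distance from (-3, 0) to the farthest point.
Squared distances: 73, 61, 185.
Maximum is 185, attained at (8, -8).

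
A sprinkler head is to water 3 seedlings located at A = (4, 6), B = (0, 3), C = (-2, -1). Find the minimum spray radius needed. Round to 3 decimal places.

4.610

Side lengths²: AB² = 25, AC² = 85, BC² = 20.
Since AC² = 85 ≥ 25 + 20 = 45, the angle opposite AC is not acute, so the smallest enclosing circle has AC as diameter.
Centre = midpoint of AC = (1, 2.5), r² = 85/4 = 21.25.
r = √(21.25) ≈ 4.610.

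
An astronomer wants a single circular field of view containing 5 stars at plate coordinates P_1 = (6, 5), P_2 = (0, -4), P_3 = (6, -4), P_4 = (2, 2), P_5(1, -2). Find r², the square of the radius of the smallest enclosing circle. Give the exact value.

29.25

The minimum enclosing circle of a finite set is fixed by two of the points (as a diameter) or three (as a circumcircle).
The farthest pair is P_1–P_2 with squared distance 117. The circle on this segment as diameter has centre (3, 0.5) and r² = 117/4 = 29.25.
Check P_3: distance² to centre = 29.25 ≤ 29.25, so it lies inside.
All remaining points lie in this disk, and no smaller disk contains both endpoints, so this is the minimum enclosing circle.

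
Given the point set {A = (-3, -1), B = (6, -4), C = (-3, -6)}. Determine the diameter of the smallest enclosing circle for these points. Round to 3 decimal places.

9.718

Side lengths²: AB² = 90, AC² = 25, BC² = 85.
Since AB² = 90 < 85 + 25 = 110, the triangle is acute, so the smallest enclosing circle is the circumcircle.
Circumcentre = (7/6, -3.5), r² = 425/18.
Diameter = 2r = 2√(425/18) ≈ 9.718.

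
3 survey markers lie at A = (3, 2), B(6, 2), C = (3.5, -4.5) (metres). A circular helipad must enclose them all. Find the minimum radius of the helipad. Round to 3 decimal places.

3.492

Side lengths²: AB² = 9, AC² = 42.5, BC² = 48.5.
Since BC² = 48.5 < 42.5 + 9 = 51.5, the triangle is acute, so the smallest enclosing circle is the circumcircle.
Circumcentre = (4.5, -15/13), r² = 8245/676.
r = √(8245/676) ≈ 3.492.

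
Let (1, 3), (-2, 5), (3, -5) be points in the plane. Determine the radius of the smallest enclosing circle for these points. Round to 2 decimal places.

5.59

Call the three points A, B, C in the order given.
Side lengths²: AB² = 13, AC² = 68, BC² = 125.
Since BC² = 125 ≥ 68 + 13 = 81, the angle opposite BC is not acute, so the smallest enclosing circle has BC as diameter.
Centre = midpoint of BC = (0.5, 0), r² = 125/4 = 31.25.
r = √(31.25) ≈ 5.59.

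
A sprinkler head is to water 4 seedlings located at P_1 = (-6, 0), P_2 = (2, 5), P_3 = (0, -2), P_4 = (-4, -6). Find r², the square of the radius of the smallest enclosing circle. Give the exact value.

By Welzl's lemma the MEC is supported by two points (diametrically opposite) or three points (on a circumcircle).
The farthest pair is P_2–P_4 with squared distance 157. The circle on this segment as diameter has centre (-1, -0.5) and r² = 157/4 = 39.25.
Check P_1: distance² to centre = 25.25 ≤ 39.25, so it lies inside.
All remaining points lie in this disk, and no smaller disk contains both endpoints, so this is the minimum enclosing circle.

39.25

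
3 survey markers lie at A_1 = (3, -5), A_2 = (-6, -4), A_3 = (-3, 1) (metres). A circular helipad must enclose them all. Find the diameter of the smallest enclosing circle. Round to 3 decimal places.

Side lengths²: A_1A_2² = 82, A_1A_3² = 72, A_2A_3² = 34.
Since A_1A_2² = 82 < 72 + 34 = 106, the triangle is acute, so the smallest enclosing circle is the circumcircle.
Circumcentre = (-1.375, -3.375), r² = 21.78125.
Diameter = 2r = 2√(21.78125) ≈ 9.334.

9.334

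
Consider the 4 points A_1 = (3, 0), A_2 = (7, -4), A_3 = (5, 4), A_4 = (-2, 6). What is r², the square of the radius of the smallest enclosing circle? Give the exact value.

The minimum enclosing circle of a finite set is fixed by two of the points (as a diameter) or three (as a circumcircle).
The farthest pair is A_2–A_4 with squared distance 181. The circle on this segment as diameter has centre (2.5, 1) and r² = 181/4 = 45.25.
Check A_1: distance² to centre = 1.25 ≤ 45.25, so it lies inside.
All remaining points lie in this disk, and no smaller disk contains both endpoints, so this is the minimum enclosing circle.

45.25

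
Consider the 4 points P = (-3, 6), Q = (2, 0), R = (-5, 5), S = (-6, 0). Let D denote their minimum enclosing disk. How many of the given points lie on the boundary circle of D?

The minimum enclosing circle of a finite set is fixed by two of the points (as a diameter) or three (as a circumcircle).
The minimum enclosing circle is determined by three boundary points: Q, R, S.
Their circumcentre is (-2, 1.8) with r² = 19.24.
The farthest remaining point P is at distance² 18.64 ≤ 19.24.
The points at distance exactly r from the centre are Q, R, S — 3 points.

3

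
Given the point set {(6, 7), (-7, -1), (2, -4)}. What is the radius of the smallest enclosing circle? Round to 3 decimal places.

Call the three points A, B, C in the order given.
Side lengths²: AB² = 233, AC² = 137, BC² = 90.
Since AB² = 233 ≥ 137 + 90 = 227, the angle opposite AB is not acute, so the smallest enclosing circle has AB as diameter.
Centre = midpoint of AB = (-0.5, 3), r² = 233/4 = 58.25.
r = √(58.25) ≈ 7.632.

7.632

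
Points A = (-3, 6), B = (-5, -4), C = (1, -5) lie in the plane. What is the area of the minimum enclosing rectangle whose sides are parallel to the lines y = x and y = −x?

90

In coordinates u = x + y, v = x − y the rectangle is axis-aligned; the map (x,y)→(u,v) scales areas by 2.
u-values: 3, -9, -4; range = 3 − (-9) = 12.
v-values: -9, -1, 6; range = 6 − (-9) = 15.
Area = (12 × 15) / 2 = 90.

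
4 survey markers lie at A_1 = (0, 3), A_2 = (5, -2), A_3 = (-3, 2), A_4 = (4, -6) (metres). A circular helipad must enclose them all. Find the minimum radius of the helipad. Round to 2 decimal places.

5.32

A smallest enclosing disk is always determined by at most three of the input points on its boundary.
The farthest pair is A_3–A_4 with squared distance 113. The circle on this segment as diameter has centre (0.5, -2) and r² = 113/4 = 28.25.
Check A_1: distance² to centre = 25.25 ≤ 28.25, so it lies inside.
All remaining points lie in this disk, and no smaller disk contains both endpoints, so this is the minimum enclosing circle.
r = √(28.25) ≈ 5.32.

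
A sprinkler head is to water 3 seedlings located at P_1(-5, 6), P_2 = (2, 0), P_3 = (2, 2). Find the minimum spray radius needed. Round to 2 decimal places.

Side lengths²: P_1P_2² = 85, P_1P_3² = 65, P_2P_3² = 4.
Since P_1P_2² = 85 ≥ 65 + 4 = 69, the angle opposite P_1P_2 is not acute, so the smallest enclosing circle has P_1P_2 as diameter.
Centre = midpoint of P_1P_2 = (-1.5, 3), r² = 85/4 = 21.25.
r = √(21.25) ≈ 4.61.

4.61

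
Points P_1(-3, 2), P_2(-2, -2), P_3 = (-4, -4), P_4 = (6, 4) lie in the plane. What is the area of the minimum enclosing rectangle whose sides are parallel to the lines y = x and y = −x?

63

In coordinates u = x + y, v = x − y the rectangle is axis-aligned; the map (x,y)→(u,v) scales areas by 2.
u-values: -1, -4, -8, 10; range = 10 − (-8) = 18.
v-values: -5, 0, 0, 2; range = 2 − (-5) = 7.
Area = (18 × 7) / 2 = 63.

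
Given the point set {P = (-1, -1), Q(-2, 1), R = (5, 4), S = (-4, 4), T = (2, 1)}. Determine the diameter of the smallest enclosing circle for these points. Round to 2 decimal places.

The minimum enclosing circle of a finite set is fixed by two of the points (as a diameter) or three (as a circumcircle).
The minimum enclosing circle is determined by three boundary points: P, R, S.
Their circumcentre is (0.5, 3.3) with r² = 20.74.
The farthest remaining point Q is at distance² 11.54 ≤ 20.74.
Diameter = 2r = 2√(20.74) ≈ 9.11.

9.11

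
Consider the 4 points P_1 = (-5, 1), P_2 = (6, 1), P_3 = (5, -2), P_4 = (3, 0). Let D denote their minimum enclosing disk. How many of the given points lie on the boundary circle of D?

A smallest enclosing disk is always determined by at most three of the input points on its boundary.
The farthest pair is P_1–P_2 with squared distance 121. The circle on this segment as diameter has centre (0.5, 1) and r² = 121/4 = 30.25.
Check P_3: distance² to centre = 29.25 ≤ 30.25, so it lies inside.
All remaining points lie in this disk, and no smaller disk contains both endpoints, so this is the minimum enclosing circle.
The points at distance exactly r from the centre are P_1, P_2 — 2 points.

2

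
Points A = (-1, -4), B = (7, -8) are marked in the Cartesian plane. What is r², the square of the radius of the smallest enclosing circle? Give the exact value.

20

The smallest circle enclosing two points has them as diameter endpoints.
Centre = midpoint = (3, -6); r² = |AB|²/4 = 80/4 = 20.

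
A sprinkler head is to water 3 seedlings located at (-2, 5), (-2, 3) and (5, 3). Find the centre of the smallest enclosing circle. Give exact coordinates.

Call the three points A, B, C in the order given.
Side lengths²: AB² = 4, AC² = 53, BC² = 49.
Since AC² = 53 ≥ 49 + 4 = 53, the angle opposite AC is not acute, so the smallest enclosing circle has AC as diameter.
Centre = midpoint of AC = (1.5, 4), r² = 53/4 = 13.25.
Centre = (1.5, 4).

(1.5, 4)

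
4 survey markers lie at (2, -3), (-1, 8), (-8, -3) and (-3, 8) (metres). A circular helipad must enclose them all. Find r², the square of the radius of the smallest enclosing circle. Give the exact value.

The minimum enclosing circle is determined by three boundary points: (2, -3), (-1, 8), (-8, -3).
Their circumcentre is (-3, 17/11) with r² = 5525/121.
The farthest remaining point (-3, 8) is at distance² 5041/121 ≤ 5525/121.

5525/121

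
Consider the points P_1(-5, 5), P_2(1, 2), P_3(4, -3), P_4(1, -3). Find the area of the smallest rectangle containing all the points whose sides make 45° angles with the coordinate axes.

In coordinates u = x + y, v = x − y the rectangle is axis-aligned; the map (x,y)→(u,v) scales areas by 2.
u-values: 0, 3, 1, -2; range = 3 − (-2) = 5.
v-values: -10, -1, 7, 4; range = 7 − (-10) = 17.
Area = (5 × 17) / 2 = 42.5.

42.5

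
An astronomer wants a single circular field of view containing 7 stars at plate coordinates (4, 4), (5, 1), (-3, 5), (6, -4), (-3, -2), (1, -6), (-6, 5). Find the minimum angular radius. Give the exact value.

A smallest enclosing disk is always determined by at most three of the input points on its boundary.
The farthest pair is (6, -4)–(-6, 5) with squared distance 225. The circle on this segment as diameter has centre (0, 0.5) and r² = 225/4 = 56.25.
Check (4, 4): distance² to centre = 28.25 ≤ 56.25, so it lies inside.
All remaining points lie in this disk, and no smaller disk contains both endpoints, so this is the minimum enclosing circle.
r = √(56.25) = 7.5.

7.5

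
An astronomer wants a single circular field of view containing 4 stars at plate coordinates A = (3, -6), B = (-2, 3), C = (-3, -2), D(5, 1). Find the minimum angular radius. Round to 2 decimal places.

5.15

A smallest enclosing disk is always determined by at most three of the input points on its boundary.
The farthest pair is A–B with squared distance 106. The circle on this segment as diameter has centre (0.5, -1.5) and r² = 106/4 = 26.5.
Check C: distance² to centre = 12.5 ≤ 26.5, so it lies inside.
All remaining points lie in this disk, and no smaller disk contains both endpoints, so this is the minimum enclosing circle.
r = √(26.5) ≈ 5.15.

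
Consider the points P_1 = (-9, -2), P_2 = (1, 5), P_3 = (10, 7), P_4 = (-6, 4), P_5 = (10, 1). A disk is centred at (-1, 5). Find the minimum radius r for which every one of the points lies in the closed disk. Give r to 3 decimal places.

The required radius is the distance from (-1, 5) to the farthest point.
Squared distances: 113, 4, 125, 26, 137.
Maximum is 137, attained at P_5.
r = √137 ≈ 11.705.

11.705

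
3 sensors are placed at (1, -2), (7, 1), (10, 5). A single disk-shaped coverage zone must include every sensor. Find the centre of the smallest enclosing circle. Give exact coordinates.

(5.5, 1.5)

Call the three points A, B, C in the order given.
Side lengths²: AB² = 45, AC² = 130, BC² = 25.
Since AC² = 130 ≥ 45 + 25 = 70, the angle opposite AC is not acute, so the smallest enclosing circle has AC as diameter.
Centre = midpoint of AC = (5.5, 1.5), r² = 130/4 = 32.5.
Centre = (5.5, 1.5).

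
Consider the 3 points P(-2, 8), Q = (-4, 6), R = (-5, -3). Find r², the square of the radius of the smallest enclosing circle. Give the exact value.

32.5

Side lengths²: PQ² = 8, PR² = 130, QR² = 82.
Since PR² = 130 ≥ 82 + 8 = 90, the angle opposite PR is not acute, so the smallest enclosing circle has PR as diameter.
Centre = midpoint of PR = (-3.5, 2.5), r² = 130/4 = 32.5.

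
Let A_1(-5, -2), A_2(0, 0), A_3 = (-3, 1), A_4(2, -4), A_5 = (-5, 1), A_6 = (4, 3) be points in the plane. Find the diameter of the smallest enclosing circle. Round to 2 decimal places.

10.30

By Welzl's lemma the MEC is supported by two points (diametrically opposite) or three points (on a circumcircle).
The farthest pair is A_1–A_6 with squared distance 106. The circle on this segment as diameter has centre (-0.5, 0.5) and r² = 106/4 = 26.5.
Check A_2: distance² to centre = 0.5 ≤ 26.5, so it lies inside.
All remaining points lie in this disk, and no smaller disk contains both endpoints, so this is the minimum enclosing circle.
Diameter = 2r = 2√(26.5) ≈ 10.30.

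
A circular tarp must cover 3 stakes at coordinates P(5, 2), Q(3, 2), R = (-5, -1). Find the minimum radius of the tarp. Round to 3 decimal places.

5.220

Side lengths²: PQ² = 4, PR² = 109, QR² = 73.
Since PR² = 109 ≥ 73 + 4 = 77, the angle opposite PR is not acute, so the smallest enclosing circle has PR as diameter.
Centre = midpoint of PR = (0, 0.5), r² = 109/4 = 27.25.
r = √(27.25) ≈ 5.220.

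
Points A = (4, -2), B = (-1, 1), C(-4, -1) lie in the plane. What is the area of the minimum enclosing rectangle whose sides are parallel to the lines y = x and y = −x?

In coordinates u = x + y, v = x − y the rectangle is axis-aligned; the map (x,y)→(u,v) scales areas by 2.
u-values: 2, 0, -5; range = 2 − (-5) = 7.
v-values: 6, -2, -3; range = 6 − (-3) = 9.
Area = (7 × 9) / 2 = 31.5.

31.5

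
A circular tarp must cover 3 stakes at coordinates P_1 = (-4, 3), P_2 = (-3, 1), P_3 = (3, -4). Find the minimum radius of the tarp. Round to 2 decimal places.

4.95

Side lengths²: P_1P_2² = 5, P_1P_3² = 98, P_2P_3² = 61.
Since P_1P_3² = 98 ≥ 61 + 5 = 66, the angle opposite P_1P_3 is not acute, so the smallest enclosing circle has P_1P_3 as diameter.
Centre = midpoint of P_1P_3 = (-0.5, -0.5), r² = 98/4 = 24.5.
r = √(24.5) ≈ 4.95.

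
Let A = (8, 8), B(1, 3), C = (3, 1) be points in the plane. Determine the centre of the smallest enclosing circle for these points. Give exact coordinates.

(59/12, 59/12)

Side lengths²: AB² = 74, AC² = 74, BC² = 8.
Since AC² = 74 < 74 + 8 = 82, the triangle is acute, so the smallest enclosing circle is the circumcircle.
Circumcentre = (59/12, 59/12), r² = 1369/72.
Centre = (59/12, 59/12).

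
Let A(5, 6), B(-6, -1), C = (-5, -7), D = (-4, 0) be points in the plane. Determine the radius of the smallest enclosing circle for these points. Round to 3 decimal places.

8.201

The minimum enclosing circle of a finite set is fixed by two of the points (as a diameter) or three (as a circumcircle).
The farthest pair is A–C with squared distance 269. The circle on this segment as diameter has centre (0, -0.5) and r² = 269/4 = 67.25.
Check B: distance² to centre = 36.25 ≤ 67.25, so it lies inside.
All remaining points lie in this disk, and no smaller disk contains both endpoints, so this is the minimum enclosing circle.
r = √(67.25) ≈ 8.201.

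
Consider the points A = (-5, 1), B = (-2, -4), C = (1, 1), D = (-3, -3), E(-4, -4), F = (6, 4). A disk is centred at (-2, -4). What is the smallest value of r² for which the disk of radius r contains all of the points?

The required radius is the distance from (-2, -4) to the farthest point.
Squared distances: 34, 0, 34, 2, 4, 128.
Maximum is 128, attained at F.

128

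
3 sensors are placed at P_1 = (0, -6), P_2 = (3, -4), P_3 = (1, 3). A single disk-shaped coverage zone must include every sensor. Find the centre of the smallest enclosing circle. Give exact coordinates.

(0.5, -1.5)

Side lengths²: P_1P_2² = 13, P_1P_3² = 82, P_2P_3² = 53.
Since P_1P_3² = 82 ≥ 53 + 13 = 66, the angle opposite P_1P_3 is not acute, so the smallest enclosing circle has P_1P_3 as diameter.
Centre = midpoint of P_1P_3 = (0.5, -1.5), r² = 82/4 = 20.5.
Centre = (0.5, -1.5).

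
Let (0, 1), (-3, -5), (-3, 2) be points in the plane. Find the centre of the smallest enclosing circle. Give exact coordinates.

(-2.5, -1.5)

Call the three points A, B, C in the order given.
Side lengths²: AB² = 45, AC² = 10, BC² = 49.
Since BC² = 49 < 45 + 10 = 55, the triangle is acute, so the smallest enclosing circle is the circumcircle.
Circumcentre = (-2.5, -1.5), r² = 12.5.
Centre = (-2.5, -1.5).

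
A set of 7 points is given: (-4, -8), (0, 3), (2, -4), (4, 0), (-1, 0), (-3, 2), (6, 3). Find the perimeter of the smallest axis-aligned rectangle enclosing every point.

Width = max x − min x = 6 − (-4) = 10.
Height = max y − min y = 3 − (-8) = 11.
Perimeter = 2(10 + 11) = 42.

42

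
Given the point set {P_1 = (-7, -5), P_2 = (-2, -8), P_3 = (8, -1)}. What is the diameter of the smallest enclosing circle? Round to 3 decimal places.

Side lengths²: P_1P_2² = 34, P_1P_3² = 241, P_2P_3² = 149.
Since P_1P_3² = 241 ≥ 149 + 34 = 183, the angle opposite P_1P_3 is not acute, so the smallest enclosing circle has P_1P_3 as diameter.
Centre = midpoint of P_1P_3 = (0.5, -3), r² = 241/4 = 60.25.
Diameter = 2r = 2√(60.25) ≈ 15.524.

15.524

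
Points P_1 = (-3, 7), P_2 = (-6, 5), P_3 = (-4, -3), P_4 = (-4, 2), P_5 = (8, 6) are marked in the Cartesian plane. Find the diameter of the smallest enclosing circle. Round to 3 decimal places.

15.229

The minimum enclosing circle is determined by three boundary points: P_2, P_3, P_5.
Their circumcentre is (23/19, 97/38) with r² = 83725/1444.
The farthest remaining point P_1 is at distance² 54161/1444 ≤ 83725/1444.
Diameter = 2r = 2√(83725/1444) ≈ 15.229.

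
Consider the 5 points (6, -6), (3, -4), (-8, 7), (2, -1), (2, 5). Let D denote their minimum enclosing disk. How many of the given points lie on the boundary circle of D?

2

By Welzl's lemma the MEC is supported by two points (diametrically opposite) or three points (on a circumcircle).
The farthest pair is (6, -6)–(-8, 7) with squared distance 365. The circle on this segment as diameter has centre (-1, 0.5) and r² = 365/4 = 91.25.
Check (3, -4): distance² to centre = 36.25 ≤ 91.25, so it lies inside.
All remaining points lie in this disk, and no smaller disk contains both endpoints, so this is the minimum enclosing circle.
The points at distance exactly r from the centre are (6, -6), (-8, 7) — 2 points.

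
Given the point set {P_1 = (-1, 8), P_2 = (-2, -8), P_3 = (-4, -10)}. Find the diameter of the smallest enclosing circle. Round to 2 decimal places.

Side lengths²: P_1P_2² = 257, P_1P_3² = 333, P_2P_3² = 8.
Since P_1P_3² = 333 ≥ 257 + 8 = 265, the angle opposite P_1P_3 is not acute, so the smallest enclosing circle has P_1P_3 as diameter.
Centre = midpoint of P_1P_3 = (-2.5, -1), r² = 333/4 = 83.25.
Diameter = 2r = 2√(83.25) ≈ 18.25.

18.25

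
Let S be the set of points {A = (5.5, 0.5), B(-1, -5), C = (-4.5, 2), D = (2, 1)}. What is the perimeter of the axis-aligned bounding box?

34

Width = max x − min x = 5.5 − (-4.5) = 10.
Height = max y − min y = 2 − (-5) = 7.
Perimeter = 2(10 + 7) = 34.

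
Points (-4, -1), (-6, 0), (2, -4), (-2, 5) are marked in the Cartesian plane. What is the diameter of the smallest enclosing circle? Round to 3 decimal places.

The minimum enclosing circle of a finite set is fixed by two of the points (as a diameter) or three (as a circumcircle).
The minimum enclosing circle is determined by three boundary points: (-6, 0), (2, -4), (-2, 5).
Their circumcentre is (-27/28, 1/14) with r² = 19885/784.
The farthest remaining point (-4, -1) is at distance² 8125/784 ≤ 19885/784.
Diameter = 2r = 2√(19885/784) ≈ 10.072.

10.072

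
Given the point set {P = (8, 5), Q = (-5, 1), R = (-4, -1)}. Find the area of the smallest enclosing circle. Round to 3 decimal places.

Side lengths²: PQ² = 185, PR² = 180, QR² = 5.
Since PQ² = 185 ≥ 180 + 5 = 185, the angle opposite PQ is not acute, so the smallest enclosing circle has PQ as diameter.
Centre = midpoint of PQ = (1.5, 3), r² = 185/4 = 46.25.
Area = π·r² = π·46.25 ≈ 145.299.

145.299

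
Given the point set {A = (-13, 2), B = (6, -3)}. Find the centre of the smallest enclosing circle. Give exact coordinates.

The smallest circle enclosing two points has them as diameter endpoints.
Centre = midpoint = (-3.5, -0.5); r² = |AB|²/4 = 386/4 = 96.5.
Centre = (-3.5, -0.5).

(-3.5, -0.5)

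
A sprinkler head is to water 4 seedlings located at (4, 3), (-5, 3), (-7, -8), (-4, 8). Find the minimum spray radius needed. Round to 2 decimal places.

By Welzl's lemma the MEC is supported by two points (diametrically opposite) or three points (on a circumcircle).
The minimum enclosing circle is determined by three boundary points: (4, 3), (-7, -8), (-4, 8).
Their circumcentre is (-95/26, -9/26) with r² = 23585/338.
The farthest remaining point (-5, 3) is at distance² 4397/338 ≤ 23585/338.
r = √(23585/338) ≈ 8.35.

8.35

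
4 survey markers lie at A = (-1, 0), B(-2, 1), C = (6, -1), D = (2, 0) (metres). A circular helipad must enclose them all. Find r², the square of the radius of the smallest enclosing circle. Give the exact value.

By Welzl's lemma the MEC is supported by two points (diametrically opposite) or three points (on a circumcircle).
The farthest pair is B–C with squared distance 68. The circle on this segment as diameter has centre (2, 0) and r² = 68/4 = 17.
Check A: distance² to centre = 9 ≤ 17, so it lies inside.
All remaining points lie in this disk, and no smaller disk contains both endpoints, so this is the minimum enclosing circle.

17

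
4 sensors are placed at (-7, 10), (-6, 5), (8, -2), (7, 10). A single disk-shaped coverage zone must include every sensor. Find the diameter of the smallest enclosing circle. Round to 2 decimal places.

By Welzl's lemma the MEC is supported by two points (diametrically opposite) or three points (on a circumcircle).
The farthest pair is (-7, 10)–(8, -2) with squared distance 369. The circle on this segment as diameter has centre (0.5, 4) and r² = 369/4 = 92.25.
Check (-6, 5): distance² to centre = 43.25 ≤ 92.25, so it lies inside.
All remaining points lie in this disk, and no smaller disk contains both endpoints, so this is the minimum enclosing circle.
Diameter = 2r = 2√(92.25) ≈ 19.21.

19.21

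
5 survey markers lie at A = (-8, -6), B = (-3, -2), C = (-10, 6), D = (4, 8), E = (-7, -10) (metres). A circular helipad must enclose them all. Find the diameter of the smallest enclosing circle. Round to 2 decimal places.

By Welzl's lemma the MEC is supported by two points (diametrically opposite) or three points (on a circumcircle).
The minimum enclosing circle is determined by three boundary points: C, D, E.
Their circumcentre is (-87/46, -35/46) with r² = 117925/1058.
The farthest remaining point A is at distance² 68521/1058 ≤ 117925/1058.
Diameter = 2r = 2√(117925/1058) ≈ 21.11.

21.11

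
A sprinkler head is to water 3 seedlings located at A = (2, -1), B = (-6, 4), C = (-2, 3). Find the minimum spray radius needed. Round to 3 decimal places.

4.717

Side lengths²: AB² = 89, AC² = 32, BC² = 17.
Since AB² = 89 ≥ 32 + 17 = 49, the angle opposite AB is not acute, so the smallest enclosing circle has AB as diameter.
Centre = midpoint of AB = (-2, 1.5), r² = 89/4 = 22.25.
r = √(22.25) ≈ 4.717.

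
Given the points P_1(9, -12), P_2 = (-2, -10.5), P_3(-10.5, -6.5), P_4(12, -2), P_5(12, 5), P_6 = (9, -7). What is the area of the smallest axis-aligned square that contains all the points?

The bounding box has width 22.5 and height 17.
An axis-aligned square enclosing the set must have side ≥ max(width, height).
So the minimum side is max(22.5, 17) = 22.5.
Area = 22.5² = 506.25.

506.25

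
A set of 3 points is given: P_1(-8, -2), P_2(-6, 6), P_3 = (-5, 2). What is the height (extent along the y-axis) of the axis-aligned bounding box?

8

max y = 6, min y = -2, so height = 8.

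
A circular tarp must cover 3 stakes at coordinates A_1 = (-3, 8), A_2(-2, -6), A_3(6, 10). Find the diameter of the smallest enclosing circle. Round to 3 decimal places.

17.889

Side lengths²: A_1A_2² = 197, A_1A_3² = 85, A_2A_3² = 320.
Since A_2A_3² = 320 ≥ 197 + 85 = 282, the angle opposite A_2A_3 is not acute, so the smallest enclosing circle has A_2A_3 as diameter.
Centre = midpoint of A_2A_3 = (2, 2), r² = 320/4 = 80.
Diameter = 2r = 2√80 ≈ 17.889.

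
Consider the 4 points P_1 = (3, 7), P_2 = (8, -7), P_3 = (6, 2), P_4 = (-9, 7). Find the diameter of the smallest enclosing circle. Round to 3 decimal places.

22.023

The minimum enclosing circle of a finite set is fixed by two of the points (as a diameter) or three (as a circumcircle).
The farthest pair is P_2–P_4 with squared distance 485. The circle on this segment as diameter has centre (-0.5, 0) and r² = 485/4 = 121.25.
Check P_1: distance² to centre = 61.25 ≤ 121.25, so it lies inside.
All remaining points lie in this disk, and no smaller disk contains both endpoints, so this is the minimum enclosing circle.
Diameter = 2r = 2√(121.25) ≈ 22.023.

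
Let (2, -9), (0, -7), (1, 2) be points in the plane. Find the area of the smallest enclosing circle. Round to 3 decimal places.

Call the three points A, B, C in the order given.
Side lengths²: AB² = 8, AC² = 122, BC² = 82.
Since AC² = 122 ≥ 82 + 8 = 90, the angle opposite AC is not acute, so the smallest enclosing circle has AC as diameter.
Centre = midpoint of AC = (1.5, -3.5), r² = 122/4 = 30.5.
Area = π·r² = π·30.5 ≈ 95.819.

95.819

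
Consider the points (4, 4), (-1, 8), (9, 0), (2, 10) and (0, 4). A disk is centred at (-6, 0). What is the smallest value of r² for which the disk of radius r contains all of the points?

225

The required radius is the distance from (-6, 0) to the farthest point.
Squared distances: 116, 89, 225, 164, 52.
Maximum is 225, attained at (9, 0).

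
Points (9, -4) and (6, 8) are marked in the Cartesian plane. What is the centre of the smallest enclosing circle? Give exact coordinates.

The smallest circle enclosing two points has them as diameter endpoints.
Centre = midpoint = (7.5, 2); r² = |(9, -4)−(6, 8)|²/4 = 153/4 = 38.25.
Centre = (7.5, 2).

(7.5, 2)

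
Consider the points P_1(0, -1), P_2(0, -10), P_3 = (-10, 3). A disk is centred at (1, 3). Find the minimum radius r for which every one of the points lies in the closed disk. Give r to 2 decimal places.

13.04

The required radius is the distance from (1, 3) to the farthest point.
Squared distances: 17, 170, 121.
Maximum is 170, attained at P_2.
r = √170 ≈ 13.04.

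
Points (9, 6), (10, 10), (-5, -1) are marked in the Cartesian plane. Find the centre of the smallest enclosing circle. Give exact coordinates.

Call the three points A, B, C in the order given.
Side lengths²: AB² = 17, AC² = 245, BC² = 346.
Since BC² = 346 ≥ 245 + 17 = 262, the angle opposite BC is not acute, so the smallest enclosing circle has BC as diameter.
Centre = midpoint of BC = (2.5, 4.5), r² = 346/4 = 86.5.
Centre = (2.5, 4.5).

(2.5, 4.5)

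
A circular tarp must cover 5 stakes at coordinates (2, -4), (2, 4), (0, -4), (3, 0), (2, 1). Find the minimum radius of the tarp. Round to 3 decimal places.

4.123

By Welzl's lemma the MEC is supported by two points (diametrically opposite) or three points (on a circumcircle).
The farthest pair is (2, 4)–(0, -4) with squared distance 68. The circle on this segment as diameter has centre (1, 0) and r² = 68/4 = 17.
Check (2, -4): distance² to centre = 17 ≤ 17, so it lies inside.
All remaining points lie in this disk, and no smaller disk contains both endpoints, so this is the minimum enclosing circle.
r = √17 ≈ 4.123.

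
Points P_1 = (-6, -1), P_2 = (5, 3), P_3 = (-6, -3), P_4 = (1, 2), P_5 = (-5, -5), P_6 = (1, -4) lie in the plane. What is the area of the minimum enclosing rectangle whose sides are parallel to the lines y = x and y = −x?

90

In coordinates u = x + y, v = x − y the rectangle is axis-aligned; the map (x,y)→(u,v) scales areas by 2.
u-values: -7, 8, -9, 3, -10, -3; range = 8 − (-10) = 18.
v-values: -5, 2, -3, -1, 0, 5; range = 5 − (-5) = 10.
Area = (18 × 10) / 2 = 90.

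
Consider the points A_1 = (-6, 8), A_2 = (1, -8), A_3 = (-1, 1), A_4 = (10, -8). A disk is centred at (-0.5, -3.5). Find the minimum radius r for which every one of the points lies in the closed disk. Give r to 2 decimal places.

12.75

The required radius is the distance from (-0.5, -3.5) to the farthest point.
Squared distances: 162.5, 22.5, 20.5, 130.5.
Maximum is 162.5, attained at A_1.
r = √(162.5) ≈ 12.75.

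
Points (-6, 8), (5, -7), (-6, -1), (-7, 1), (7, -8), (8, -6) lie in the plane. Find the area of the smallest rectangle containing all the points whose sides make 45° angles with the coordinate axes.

In coordinates u = x + y, v = x − y the rectangle is axis-aligned; the map (x,y)→(u,v) scales areas by 2.
u-values: 2, -2, -7, -6, -1, 2; range = 2 − (-7) = 9.
v-values: -14, 12, -5, -8, 15, 14; range = 15 − (-14) = 29.
Area = (9 × 29) / 2 = 130.5.

130.5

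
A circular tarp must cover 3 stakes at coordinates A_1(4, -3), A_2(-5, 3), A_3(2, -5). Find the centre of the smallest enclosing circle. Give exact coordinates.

(-0.7, -0.3)

Side lengths²: A_1A_2² = 117, A_1A_3² = 8, A_2A_3² = 113.
Since A_1A_2² = 117 < 113 + 8 = 121, the triangle is acute, so the smallest enclosing circle is the circumcircle.
Circumcentre = (-0.7, -0.3), r² = 29.38.
Centre = (-0.7, -0.3).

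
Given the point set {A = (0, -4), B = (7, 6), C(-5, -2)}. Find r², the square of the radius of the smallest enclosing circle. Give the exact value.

52

Side lengths²: AB² = 149, AC² = 29, BC² = 208.
Since BC² = 208 ≥ 149 + 29 = 178, the angle opposite BC is not acute, so the smallest enclosing circle has BC as diameter.
Centre = midpoint of BC = (1, 2), r² = 208/4 = 52.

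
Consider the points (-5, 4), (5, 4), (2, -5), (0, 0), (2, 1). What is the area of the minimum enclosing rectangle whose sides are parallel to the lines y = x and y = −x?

96

In coordinates u = x + y, v = x − y the rectangle is axis-aligned; the map (x,y)→(u,v) scales areas by 2.
u-values: -1, 9, -3, 0, 3; range = 9 − (-3) = 12.
v-values: -9, 1, 7, 0, 1; range = 7 − (-9) = 16.
Area = (12 × 16) / 2 = 96.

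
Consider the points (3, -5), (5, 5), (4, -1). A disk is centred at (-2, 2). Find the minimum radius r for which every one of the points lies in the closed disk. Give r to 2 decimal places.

8.60

The required radius is the distance from (-2, 2) to the farthest point.
Squared distances: 74, 58, 45.
Maximum is 74, attained at (3, -5).
r = √74 ≈ 8.60.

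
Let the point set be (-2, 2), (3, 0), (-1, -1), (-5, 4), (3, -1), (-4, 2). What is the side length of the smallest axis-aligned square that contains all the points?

8

The bounding box has width 8 and height 5.
An axis-aligned square enclosing the set must have side ≥ max(width, height).
So the minimum side is max(8, 5) = 8.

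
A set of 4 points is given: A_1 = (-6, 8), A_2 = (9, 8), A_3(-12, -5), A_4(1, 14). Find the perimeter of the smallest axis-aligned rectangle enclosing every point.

80

Width = max x − min x = 9 − (-12) = 21.
Height = max y − min y = 14 − (-5) = 19.
Perimeter = 2(21 + 19) = 80.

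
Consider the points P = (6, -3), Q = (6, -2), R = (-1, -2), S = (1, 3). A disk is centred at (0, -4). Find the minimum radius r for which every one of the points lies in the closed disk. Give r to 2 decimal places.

7.07

The required radius is the distance from (0, -4) to the farthest point.
Squared distances: 37, 40, 5, 50.
Maximum is 50, attained at S.
r = √50 ≈ 7.07.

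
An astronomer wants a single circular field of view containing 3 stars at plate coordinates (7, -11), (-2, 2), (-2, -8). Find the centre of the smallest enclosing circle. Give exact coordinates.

Call the three points A, B, C in the order given.
Side lengths²: AB² = 250, AC² = 90, BC² = 100.
Since AB² = 250 ≥ 100 + 90 = 190, the angle opposite AB is not acute, so the smallest enclosing circle has AB as diameter.
Centre = midpoint of AB = (2.5, -4.5), r² = 250/4 = 62.5.
Centre = (2.5, -4.5).

(2.5, -4.5)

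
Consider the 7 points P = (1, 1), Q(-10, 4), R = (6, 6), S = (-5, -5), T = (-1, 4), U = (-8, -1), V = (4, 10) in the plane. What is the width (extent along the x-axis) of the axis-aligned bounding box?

16

max x = 6, min x = -10, so width = 16.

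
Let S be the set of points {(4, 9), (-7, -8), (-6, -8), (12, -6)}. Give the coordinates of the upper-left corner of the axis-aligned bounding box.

(-7, 9)

x-range [-7, 12], y-range [-8, 9].
The upper-left corner is (-7, 9).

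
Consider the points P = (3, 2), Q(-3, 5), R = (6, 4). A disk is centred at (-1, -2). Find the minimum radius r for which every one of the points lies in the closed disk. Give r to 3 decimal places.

9.220

The required radius is the distance from (-1, -2) to the farthest point.
Squared distances: 32, 53, 85.
Maximum is 85, attained at R.
r = √85 ≈ 9.220.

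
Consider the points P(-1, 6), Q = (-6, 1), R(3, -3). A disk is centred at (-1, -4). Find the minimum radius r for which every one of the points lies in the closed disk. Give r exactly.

The required radius is the distance from (-1, -4) to the farthest point.
Squared distances: 100, 50, 17.
Maximum is 100, attained at P.
r = √100 = 10.

10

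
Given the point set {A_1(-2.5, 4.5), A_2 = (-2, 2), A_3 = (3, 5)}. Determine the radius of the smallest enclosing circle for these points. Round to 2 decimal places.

Side lengths²: A_1A_2² = 6.5, A_1A_3² = 30.5, A_2A_3² = 34.
Since A_2A_3² = 34 < 30.5 + 6.5 = 37, the triangle is acute, so the smallest enclosing circle is the circumcircle.
Circumcentre = (19/56, 211/56), r² = 13481/1568.
r = √(13481/1568) ≈ 2.93.

2.93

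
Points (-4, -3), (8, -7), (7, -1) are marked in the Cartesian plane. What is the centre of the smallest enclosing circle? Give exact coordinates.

(69/34, -167/34)

Call the three points A, B, C in the order given.
Side lengths²: AB² = 160, AC² = 125, BC² = 37.
Since AB² = 160 < 125 + 37 = 162, the triangle is acute, so the smallest enclosing circle is the circumcircle.
Circumcentre = (69/34, -167/34), r² = 23125/578.
Centre = (69/34, -167/34).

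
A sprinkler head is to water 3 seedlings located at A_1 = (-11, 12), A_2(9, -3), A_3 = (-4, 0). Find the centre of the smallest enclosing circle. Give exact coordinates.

(-1, 4.5)

Side lengths²: A_1A_2² = 625, A_1A_3² = 193, A_2A_3² = 178.
Since A_1A_2² = 625 ≥ 193 + 178 = 371, the angle opposite A_1A_2 is not acute, so the smallest enclosing circle has A_1A_2 as diameter.
Centre = midpoint of A_1A_2 = (-1, 4.5), r² = 625/4 = 156.25.
Centre = (-1, 4.5).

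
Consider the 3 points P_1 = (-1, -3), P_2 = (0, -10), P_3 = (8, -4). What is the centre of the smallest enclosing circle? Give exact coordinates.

Side lengths²: P_1P_2² = 50, P_1P_3² = 82, P_2P_3² = 100.
Since P_2P_3² = 100 < 82 + 50 = 132, the triangle is acute, so the smallest enclosing circle is the circumcircle.
Circumcentre = (100/31, -185/31), r² = 25625/961.
Centre = (100/31, -185/31).

(100/31, -185/31)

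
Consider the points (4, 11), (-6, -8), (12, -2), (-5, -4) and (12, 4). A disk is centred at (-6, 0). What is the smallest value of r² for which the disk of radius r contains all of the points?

The required radius is the distance from (-6, 0) to the farthest point.
Squared distances: 221, 64, 328, 17, 340.
Maximum is 340, attained at (12, 4).

340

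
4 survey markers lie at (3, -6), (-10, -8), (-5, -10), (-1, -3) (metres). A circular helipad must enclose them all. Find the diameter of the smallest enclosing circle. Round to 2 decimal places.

13.15

The minimum enclosing circle of a finite set is fixed by two of the points (as a diameter) or three (as a circumcircle).
The farthest pair is (3, -6)–(-10, -8) with squared distance 173. The circle on this segment as diameter has centre (-3.5, -7) and r² = 173/4 = 43.25.
Check (-5, -10): distance² to centre = 11.25 ≤ 43.25, so it lies inside.
All remaining points lie in this disk, and no smaller disk contains both endpoints, so this is the minimum enclosing circle.
Diameter = 2r = 2√(43.25) ≈ 13.15.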